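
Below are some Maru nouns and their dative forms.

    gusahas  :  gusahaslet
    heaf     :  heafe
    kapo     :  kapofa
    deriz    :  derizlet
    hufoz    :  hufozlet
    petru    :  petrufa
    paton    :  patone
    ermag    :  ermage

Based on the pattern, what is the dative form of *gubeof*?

The suffix is conditioned by the final sound: -let when the stem ends in a sibilant (*gusahas*, *deriz*, *hufoz*); -e when the stem ends in a non-sibilant consonant (*heaf*, *paton*, *ermag*); -fa when the stem ends in a vowel (*kapo*, *petru*).
The final sound of *gubeof* is /f/, which is a non-sibilant consonant, so the suffix is -e, giving *gubeofe*.

gubeofe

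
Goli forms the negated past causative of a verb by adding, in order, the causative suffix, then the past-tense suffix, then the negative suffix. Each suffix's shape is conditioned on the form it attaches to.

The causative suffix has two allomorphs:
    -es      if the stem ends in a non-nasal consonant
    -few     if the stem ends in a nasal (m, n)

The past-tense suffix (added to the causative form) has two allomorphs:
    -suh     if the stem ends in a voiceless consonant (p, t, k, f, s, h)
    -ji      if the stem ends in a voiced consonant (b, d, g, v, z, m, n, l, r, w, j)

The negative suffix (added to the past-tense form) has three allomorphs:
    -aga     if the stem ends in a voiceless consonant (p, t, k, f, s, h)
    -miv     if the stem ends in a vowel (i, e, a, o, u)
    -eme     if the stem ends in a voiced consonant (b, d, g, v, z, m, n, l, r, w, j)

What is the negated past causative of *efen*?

efenfewjimiv

Since the final consonant of *efen* is /n/ (a nasal), it takes -few, giving *efenfew*.
The causative form *efenfew* — final consonant /w/ (voiced) → -ji → *efenfewji*.
The past-tense form *efenfewji*: final sound = /i/, a vowel → -miv → *efenfewjimiv*.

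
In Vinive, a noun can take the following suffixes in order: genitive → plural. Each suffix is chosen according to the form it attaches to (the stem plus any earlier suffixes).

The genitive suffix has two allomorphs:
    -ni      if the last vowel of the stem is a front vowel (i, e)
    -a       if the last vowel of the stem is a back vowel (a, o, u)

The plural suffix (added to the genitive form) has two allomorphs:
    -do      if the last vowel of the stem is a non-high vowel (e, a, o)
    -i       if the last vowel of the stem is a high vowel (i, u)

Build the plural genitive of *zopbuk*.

zopbukado

*zopbuk*: last vowel = /u/, a back vowel → -a → *zopbuka*.
The last vowel of the genitive form *zopbuka* is /a/, which is a non-high vowel, so the plural suffix is -do, giving *zopbukado*.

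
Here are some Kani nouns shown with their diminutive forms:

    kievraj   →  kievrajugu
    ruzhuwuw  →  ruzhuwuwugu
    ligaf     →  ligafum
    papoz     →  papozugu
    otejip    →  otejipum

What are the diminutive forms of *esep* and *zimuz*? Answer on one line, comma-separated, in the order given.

The alternation tracks the final consonant of the stem — -um when the stem ends in a voiceless consonant (*ligaf*, *otejip*); -ugu when the stem ends in a voiced consonant (*kievraj*, *ruzhuwuw*, *papoz*).
*esep* — final consonant /p/ (voiceless) → -um → *esepum*.
Since the final consonant of *zimuz* is /z/ (voiced), it takes -ugu, giving *zimuzugu*.

esepum, zimuzugu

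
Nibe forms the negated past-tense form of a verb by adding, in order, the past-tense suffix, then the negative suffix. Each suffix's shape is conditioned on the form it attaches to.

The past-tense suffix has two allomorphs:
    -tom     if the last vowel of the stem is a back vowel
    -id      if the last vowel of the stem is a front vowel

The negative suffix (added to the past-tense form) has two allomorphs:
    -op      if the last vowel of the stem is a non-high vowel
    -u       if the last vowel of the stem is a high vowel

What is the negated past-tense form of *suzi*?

Since the last vowel of *suzi* is /i/ (a front vowel), it takes -id, giving *suziid*.
Since the last vowel of the past-tense form *suziid* is /i/ (a high vowel), it takes -u, giving *suziidu*.

suziidu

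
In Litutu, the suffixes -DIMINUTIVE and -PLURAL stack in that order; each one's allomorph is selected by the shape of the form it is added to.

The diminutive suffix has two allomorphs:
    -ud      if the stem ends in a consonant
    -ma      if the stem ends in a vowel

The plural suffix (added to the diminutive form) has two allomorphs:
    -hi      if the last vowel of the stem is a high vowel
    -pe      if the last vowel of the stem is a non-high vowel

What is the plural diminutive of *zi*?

zimape

*zi* — final sound /i/ (a vowel) → -ma → *zima*.
The diminutive form *zima*: last vowel = /a/, a non-high vowel → -pe → *zimape*.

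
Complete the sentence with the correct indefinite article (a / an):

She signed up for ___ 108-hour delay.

a

The indefinite article is chosen by the initial *sound* of the following word, not its spelling.
The number *108* is spoken "one hundred …", beginning with /wʌn/ — a consonant sound.
So the article is *a*: She signed up for a 108-hour delay.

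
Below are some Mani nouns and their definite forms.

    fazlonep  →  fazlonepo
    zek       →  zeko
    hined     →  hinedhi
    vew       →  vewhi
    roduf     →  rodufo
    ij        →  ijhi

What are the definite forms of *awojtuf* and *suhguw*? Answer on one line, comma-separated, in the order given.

awojtufo, suhguwhi

The suffix is conditioned by the final consonant: -o when the stem ends in a voiceless consonant (*fazlonep*, *zek*, *roduf*); -hi when the stem ends in a voiced consonant (*hined*, *vew*, *ij*).
*awojtuf* — final consonant /f/ (voiceless) → -o → *awojtufo*.
Since the final consonant of *suhguw* is /w/ (voiced), it takes -hi, giving *suhguwhi*.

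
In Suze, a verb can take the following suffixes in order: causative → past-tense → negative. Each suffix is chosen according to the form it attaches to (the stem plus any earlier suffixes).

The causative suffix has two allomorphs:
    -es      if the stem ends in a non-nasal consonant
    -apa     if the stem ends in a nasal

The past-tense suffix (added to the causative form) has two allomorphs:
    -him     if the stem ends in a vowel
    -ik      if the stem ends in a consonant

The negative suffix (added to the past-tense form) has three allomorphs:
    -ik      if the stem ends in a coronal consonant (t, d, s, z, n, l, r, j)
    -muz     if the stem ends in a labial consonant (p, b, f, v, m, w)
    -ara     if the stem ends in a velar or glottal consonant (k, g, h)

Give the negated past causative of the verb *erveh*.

ervehesikara

Since the final consonant of *erveh* is /h/ (non-nasal), it takes -es, giving *ervehes*.
The final sound of the causative form *ervehes* is /s/, which is a consonant, so the past-tense suffix is -ik, giving *ervehesik*.
The past-tense form *ervehesik*: final consonant = /k/, velar/glottal → -ara → *ervehesikara*.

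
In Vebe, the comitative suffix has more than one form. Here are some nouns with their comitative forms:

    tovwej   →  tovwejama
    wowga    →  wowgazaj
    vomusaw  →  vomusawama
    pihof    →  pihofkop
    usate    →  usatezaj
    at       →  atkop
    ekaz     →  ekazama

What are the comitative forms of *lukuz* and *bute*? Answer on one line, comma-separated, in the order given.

lukuzama, butezaj

The alternation tracks the final sound of the stem — -kop when the stem ends in a voiceless consonant (*pihof*, *at*); -ama when the stem ends in a voiced consonant (*tovwej*, *vomusaw*, *ekaz*); -zaj when the stem ends in a vowel (*wowga*, *usate*).
Since the final sound of *lukuz* is /z/ (a voiced consonant), it takes -ama, giving *lukuzama*.
Since the final sound of *bute* is /e/ (a vowel), it takes -zaj, giving *butezaj*.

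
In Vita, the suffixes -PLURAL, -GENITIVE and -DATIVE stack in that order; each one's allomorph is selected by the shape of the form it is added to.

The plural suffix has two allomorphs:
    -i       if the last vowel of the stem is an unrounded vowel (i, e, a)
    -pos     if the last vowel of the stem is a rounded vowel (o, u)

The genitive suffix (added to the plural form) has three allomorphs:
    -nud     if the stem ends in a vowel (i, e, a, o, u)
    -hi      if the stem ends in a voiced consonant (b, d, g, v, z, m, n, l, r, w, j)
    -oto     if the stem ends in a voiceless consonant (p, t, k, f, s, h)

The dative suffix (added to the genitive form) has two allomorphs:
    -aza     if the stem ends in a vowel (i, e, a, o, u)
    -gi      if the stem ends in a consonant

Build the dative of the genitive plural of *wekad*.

wekadinudgi

*wekad*: last vowel = /a/, an unrounded vowel → -i → *wekadi*.
The plural form *wekadi*: final sound = /i/, a vowel → -nud → *wekadinud*.
The genitive form *wekadinud* — final sound /d/ (a consonant) → -gi → *wekadinudgi*.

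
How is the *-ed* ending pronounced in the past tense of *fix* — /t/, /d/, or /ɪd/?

/t/

The stem *fix* ends in a voiceless consonant other than /t/.
The -ed suffix is realized as /ɪd/ after /t, d/; as /t/ after other voiceless consonants; and as /d/ after other voiced sounds.
So -ed on *fix* is pronounced /t/.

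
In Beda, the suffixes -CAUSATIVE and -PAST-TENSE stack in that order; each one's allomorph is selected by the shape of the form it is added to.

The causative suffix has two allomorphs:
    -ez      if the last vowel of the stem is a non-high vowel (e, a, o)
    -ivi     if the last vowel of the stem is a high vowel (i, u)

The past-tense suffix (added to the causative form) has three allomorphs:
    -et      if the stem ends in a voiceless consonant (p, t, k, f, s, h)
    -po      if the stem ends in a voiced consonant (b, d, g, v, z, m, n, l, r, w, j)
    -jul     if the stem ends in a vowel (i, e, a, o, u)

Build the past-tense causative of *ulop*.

ulopezpo

Since the last vowel of *ulop* is /o/ (a non-high vowel), it takes -ez, giving *ulopez*.
Since the final sound of the causative form *ulopez* is /z/ (a voiced consonant), it takes -po, giving *ulopezpo*.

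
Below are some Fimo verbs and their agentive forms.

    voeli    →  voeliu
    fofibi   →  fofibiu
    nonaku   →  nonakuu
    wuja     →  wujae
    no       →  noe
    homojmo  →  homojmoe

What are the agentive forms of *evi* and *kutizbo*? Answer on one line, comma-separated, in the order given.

Looking at the last vowel of each stem: -u when the last vowel of the stem is a high vowel (*voeli*, *fofibi*, *nonaku*); -e when the last vowel of the stem is a non-high vowel (*wuja*, *no*, *homojmo*).
*evi* — last vowel /i/ (a high vowel) → -u → *eviu*.
Since the last vowel of *kutizbo* is /o/ (a non-high vowel), it takes -e, giving *kutizboe*.

eviu, kutizboe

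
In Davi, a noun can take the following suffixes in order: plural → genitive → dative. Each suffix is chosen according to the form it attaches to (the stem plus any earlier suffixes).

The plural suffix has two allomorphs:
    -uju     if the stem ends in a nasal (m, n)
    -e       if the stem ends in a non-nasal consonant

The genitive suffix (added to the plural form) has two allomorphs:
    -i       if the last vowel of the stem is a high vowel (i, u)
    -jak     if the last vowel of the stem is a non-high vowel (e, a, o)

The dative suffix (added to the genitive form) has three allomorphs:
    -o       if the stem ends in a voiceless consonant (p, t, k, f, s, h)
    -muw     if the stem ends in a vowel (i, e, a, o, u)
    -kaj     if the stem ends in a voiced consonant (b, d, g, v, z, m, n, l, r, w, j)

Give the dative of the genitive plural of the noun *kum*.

*kum*: final consonant = /m/, a nasal → -uju → *kumuju*.
The plural form *kumuju* — last vowel /u/ (a high vowel) → -i → *kumujui*.
The genitive form *kumujui* — final sound /i/ (a vowel) → -muw → *kumujuimuw*.

kumujuimuw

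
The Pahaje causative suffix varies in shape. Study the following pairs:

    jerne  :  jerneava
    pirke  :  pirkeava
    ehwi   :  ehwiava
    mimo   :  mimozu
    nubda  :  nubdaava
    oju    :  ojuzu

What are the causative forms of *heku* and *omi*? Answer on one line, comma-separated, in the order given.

The suffix is conditioned by the last vowel: -zu when the last vowel of the stem is a rounded vowel (*mimo*, *oju*); -ava when the last vowel of the stem is an unrounded vowel (*jerne*, *pirke*, *ehwi*, *nubda*).
*heku*: last vowel = /u/, a rounded vowel → -zu → *hekuzu*.
*omi* — last vowel /i/ (an unrounded vowel) → -ava → *omiava*.

hekuzu, omiava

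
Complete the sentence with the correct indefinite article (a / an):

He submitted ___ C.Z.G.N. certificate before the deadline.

The indefinite article is chosen by the initial *sound* of the following word, not its spelling.
The initialism *C.Z.G.N.* is read letter by letter; the first letter, C, is pronounced /siː/, which begins with a consonant sound.
So the article is *a*: He submitted a C.Z.G.N. certificate before the deadline.

a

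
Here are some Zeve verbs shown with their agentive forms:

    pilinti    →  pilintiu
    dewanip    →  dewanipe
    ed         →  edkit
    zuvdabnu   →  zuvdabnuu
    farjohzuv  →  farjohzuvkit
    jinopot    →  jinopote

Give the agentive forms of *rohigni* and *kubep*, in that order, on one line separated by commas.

rohigniu, kubepe

The suffix is conditioned by the final sound: -e when the stem ends in a voiceless consonant (*dewanip*, *jinopot*); -kit when the stem ends in a voiced consonant (*ed*, *farjohzuv*); -u when the stem ends in a vowel (*pilinti*, *zuvdabnu*).
*rohigni*: final sound = /i/, a vowel → -u → *rohigniu*.
Since the final sound of *kubep* is /p/ (a voiceless consonant), it takes -e, giving *kubepe*.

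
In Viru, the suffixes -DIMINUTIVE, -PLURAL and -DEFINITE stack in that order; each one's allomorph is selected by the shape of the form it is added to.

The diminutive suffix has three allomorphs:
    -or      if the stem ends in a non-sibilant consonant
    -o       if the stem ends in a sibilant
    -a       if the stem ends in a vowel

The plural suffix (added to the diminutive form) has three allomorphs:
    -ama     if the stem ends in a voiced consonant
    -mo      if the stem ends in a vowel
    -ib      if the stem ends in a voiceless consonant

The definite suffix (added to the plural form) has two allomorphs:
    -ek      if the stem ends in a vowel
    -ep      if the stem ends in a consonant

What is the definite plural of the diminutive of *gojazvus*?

Since the final sound of *gojazvus* is /s/ (a sibilant), it takes -o, giving *gojazvuso*.
Since the final sound of the diminutive form *gojazvuso* is /o/ (a vowel), it takes -mo, giving *gojazvusomo*.
The plural form *gojazvusomo*: final sound = /o/, a vowel → -ek → *gojazvusomoek*.

gojazvusomoek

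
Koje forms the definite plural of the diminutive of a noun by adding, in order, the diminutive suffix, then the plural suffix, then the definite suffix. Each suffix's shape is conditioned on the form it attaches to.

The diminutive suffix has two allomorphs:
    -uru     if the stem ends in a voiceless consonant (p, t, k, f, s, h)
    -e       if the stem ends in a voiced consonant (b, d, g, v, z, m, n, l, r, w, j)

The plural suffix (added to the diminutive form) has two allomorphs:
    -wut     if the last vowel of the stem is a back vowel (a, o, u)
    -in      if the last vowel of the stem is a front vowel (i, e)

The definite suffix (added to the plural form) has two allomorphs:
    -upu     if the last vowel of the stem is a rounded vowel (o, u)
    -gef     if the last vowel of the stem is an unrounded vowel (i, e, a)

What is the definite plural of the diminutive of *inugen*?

inugeneingef

*inugen* — final consonant /n/ (voiced) → -e → *inugene*.
The last vowel of the diminutive form *inugene* is /e/, which is a front vowel, so the plural suffix is -in, giving *inugenein*.
Since the last vowel of the plural form *inugenein* is /i/ (an unrounded vowel), it takes -gef, giving *inugeneingef*.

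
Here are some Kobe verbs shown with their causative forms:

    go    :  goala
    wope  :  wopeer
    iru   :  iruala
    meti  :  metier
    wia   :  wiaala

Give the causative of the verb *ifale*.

The pattern is front/back vowel harmony: -er when the last vowel of the stem is a front vowel (*wope*, *meti*); -ala when the last vowel of the stem is a back vowel (*go*, *iru*, *wia*).
Since the last vowel of *ifale* is /e/ (a front vowel), it takes -er, giving *ifaleer*.

ifaleer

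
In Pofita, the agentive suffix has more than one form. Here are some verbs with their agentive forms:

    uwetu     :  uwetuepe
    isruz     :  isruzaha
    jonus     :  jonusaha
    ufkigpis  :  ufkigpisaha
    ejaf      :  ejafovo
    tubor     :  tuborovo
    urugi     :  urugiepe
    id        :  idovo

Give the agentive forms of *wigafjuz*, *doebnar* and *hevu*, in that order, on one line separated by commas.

The suffix is conditioned by the final sound: -aha when the stem ends in a sibilant (*isruz*, *jonus*, *ufkigpis*); -ovo when the stem ends in a non-sibilant consonant (*ejaf*, *tubor*, *id*); -epe when the stem ends in a vowel (*uwetu*, *urugi*).
*wigafjuz*: final sound = /z/, a sibilant → -aha → *wigafjuzaha*.
The final sound of *doebnar* is /r/, which is a non-sibilant consonant, so the suffix is -ovo, giving *doebnarovo*.
Since the final sound of *hevu* is /u/ (a vowel), it takes -epe, giving *hevuepe*.

wigafjuzaha, doebnarovo, hevuepe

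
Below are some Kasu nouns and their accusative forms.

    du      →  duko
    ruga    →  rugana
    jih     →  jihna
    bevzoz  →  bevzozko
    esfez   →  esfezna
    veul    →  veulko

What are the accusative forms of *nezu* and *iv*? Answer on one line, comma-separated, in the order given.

nezuko, ivna

The pattern is rounding harmony: -ko when the last vowel of the stem is a rounded vowel (*du*, *bevzoz*, *veul*); -na when the last vowel of the stem is an unrounded vowel (*ruga*, *jih*, *esfez*).
Since the last vowel of *nezu* is /u/ (a rounded vowel), it takes -ko, giving *nezuko*.
*iv* — last vowel /i/ (an unrounded vowel) → -na → *ivna*.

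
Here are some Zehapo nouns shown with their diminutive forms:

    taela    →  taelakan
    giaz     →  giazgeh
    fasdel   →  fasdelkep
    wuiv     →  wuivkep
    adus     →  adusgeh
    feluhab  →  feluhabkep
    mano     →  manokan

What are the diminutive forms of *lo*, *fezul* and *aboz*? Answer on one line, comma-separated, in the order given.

lokan, fezulkep, abozgeh

The alternation tracks the final sound of the stem — -geh when the stem ends in a sibilant (*giaz*, *adus*); -kep when the stem ends in a non-sibilant consonant (*fasdel*, *wuiv*, *feluhab*); -kan when the stem ends in a vowel (*taela*, *mano*).
The final sound of *lo* is /o/, which is a vowel, so the suffix is -kan, giving *lokan*.
Since the final sound of *fezul* is /l/ (a non-sibilant consonant), it takes -kep, giving *fezulkep*.
*aboz*: final sound = /z/, a sibilant → -geh → *abozgeh*.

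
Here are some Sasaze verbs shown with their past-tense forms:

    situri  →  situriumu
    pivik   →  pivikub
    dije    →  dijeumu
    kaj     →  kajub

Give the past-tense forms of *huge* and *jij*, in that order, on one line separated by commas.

The pattern is consonant vs. vowel: -ub when the stem ends in a consonant (*pivik*, *kaj*); -umu when the stem ends in a vowel (*situri*, *dije*).
*huge*: final sound = /e/, a vowel → -umu → *hugeumu*.
Since the final sound of *jij* is /j/ (a consonant), it takes -ub, giving *jijub*.

hugeumu, jijub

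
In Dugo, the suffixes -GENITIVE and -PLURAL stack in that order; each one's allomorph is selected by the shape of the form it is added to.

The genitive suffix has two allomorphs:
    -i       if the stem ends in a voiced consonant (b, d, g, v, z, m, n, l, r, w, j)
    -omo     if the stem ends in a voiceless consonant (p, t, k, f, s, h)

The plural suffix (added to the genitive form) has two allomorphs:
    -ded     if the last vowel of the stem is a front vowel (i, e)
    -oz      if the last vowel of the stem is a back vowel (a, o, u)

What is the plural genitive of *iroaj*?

*iroaj* — final consonant /j/ (voiced) → -i → *iroaji*.
The genitive form *iroaji* — last vowel /i/ (a front vowel) → -ded → *iroajided*.

iroajided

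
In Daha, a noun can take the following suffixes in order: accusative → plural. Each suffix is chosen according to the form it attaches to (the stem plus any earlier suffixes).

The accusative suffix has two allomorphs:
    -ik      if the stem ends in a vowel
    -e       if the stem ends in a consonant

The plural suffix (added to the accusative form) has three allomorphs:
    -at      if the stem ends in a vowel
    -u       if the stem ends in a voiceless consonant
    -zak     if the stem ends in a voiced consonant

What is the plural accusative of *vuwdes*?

*vuwdes*: final sound = /s/, a consonant → -e → *vuwdese*.
Since the final sound of the accusative form *vuwdese* is /e/ (a vowel), it takes -at, giving *vuwdeseat*.

vuwdeseat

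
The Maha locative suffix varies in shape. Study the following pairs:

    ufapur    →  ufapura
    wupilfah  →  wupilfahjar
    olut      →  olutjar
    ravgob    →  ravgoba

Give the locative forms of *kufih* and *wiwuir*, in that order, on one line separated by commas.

kufihjar, wiwuira

The alternation tracks the final consonant of the stem — -jar when the stem ends in a voiceless consonant (*wupilfah*, *olut*); -a when the stem ends in a voiced consonant (*ufapur*, *ravgob*).
Since the final consonant of *kufih* is /h/ (voiceless), it takes -jar, giving *kufihjar*.
*wiwuir* — final consonant /r/ (voiced) → -a → *wiwuira*.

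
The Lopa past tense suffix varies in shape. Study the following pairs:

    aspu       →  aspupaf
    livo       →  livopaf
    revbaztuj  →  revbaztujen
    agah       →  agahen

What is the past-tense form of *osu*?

Looking at the final sound of each stem: -en when the stem ends in a consonant (*revbaztuj*, *agah*); -paf when the stem ends in a vowel (*aspu*, *livo*).
*osu*: final sound = /u/, a vowel → -paf → *osupaf*.

osupaf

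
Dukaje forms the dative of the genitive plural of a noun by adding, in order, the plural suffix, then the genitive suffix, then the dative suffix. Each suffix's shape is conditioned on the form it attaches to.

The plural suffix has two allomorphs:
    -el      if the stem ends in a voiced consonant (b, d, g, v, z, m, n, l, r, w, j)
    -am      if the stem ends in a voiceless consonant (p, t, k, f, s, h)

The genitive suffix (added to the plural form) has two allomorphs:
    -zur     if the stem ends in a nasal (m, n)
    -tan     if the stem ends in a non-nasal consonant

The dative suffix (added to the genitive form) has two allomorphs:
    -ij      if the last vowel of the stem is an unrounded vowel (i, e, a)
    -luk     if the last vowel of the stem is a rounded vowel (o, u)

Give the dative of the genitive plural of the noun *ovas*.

ovasamzurluk

The final consonant of *ovas* is /s/, which is voiceless, so the plural suffix is -am, giving *ovasam*.
The plural form *ovasam*: final consonant = /m/, a nasal → -zur → *ovasamzur*.
The genitive form *ovasamzur* — last vowel /u/ (a rounded vowel) → -luk → *ovasamzurluk*.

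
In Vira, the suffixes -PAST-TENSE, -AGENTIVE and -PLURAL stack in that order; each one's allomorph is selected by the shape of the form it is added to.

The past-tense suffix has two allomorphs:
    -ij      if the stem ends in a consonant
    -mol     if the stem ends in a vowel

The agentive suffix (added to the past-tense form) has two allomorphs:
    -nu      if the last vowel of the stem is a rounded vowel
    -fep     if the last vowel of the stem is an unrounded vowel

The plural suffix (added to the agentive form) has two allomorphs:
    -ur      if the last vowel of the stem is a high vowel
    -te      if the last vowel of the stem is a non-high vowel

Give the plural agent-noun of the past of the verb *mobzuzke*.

Since the final sound of *mobzuzke* is /e/ (a vowel), it takes -mol, giving *mobzuzkemol*.
The past-tense form *mobzuzkemol*: last vowel = /o/, a rounded vowel → -nu → *mobzuzkemolnu*.
The last vowel of the agentive form *mobzuzkemolnu* is /u/, which is a high vowel, so the plural suffix is -ur, giving *mobzuzkemolnuur*.

mobzuzkemolnuur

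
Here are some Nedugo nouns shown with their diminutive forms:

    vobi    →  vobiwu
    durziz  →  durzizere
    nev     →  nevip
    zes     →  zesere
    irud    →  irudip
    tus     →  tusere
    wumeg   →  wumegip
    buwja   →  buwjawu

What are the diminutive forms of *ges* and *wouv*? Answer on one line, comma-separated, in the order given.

The pattern is sibilance of the final sound: -ere when the stem ends in a sibilant (*durziz*, *zes*, *tus*); -ip when the stem ends in a non-sibilant consonant (*nev*, *irud*, *wumeg*); -wu when the stem ends in a vowel (*vobi*, *buwja*).
*ges* — final sound /s/ (a sibilant) → -ere → *gesere*.
The final sound of *wouv* is /v/, which is a non-sibilant consonant, so the suffix is -ip, giving *wouvip*.

gesere, wouvip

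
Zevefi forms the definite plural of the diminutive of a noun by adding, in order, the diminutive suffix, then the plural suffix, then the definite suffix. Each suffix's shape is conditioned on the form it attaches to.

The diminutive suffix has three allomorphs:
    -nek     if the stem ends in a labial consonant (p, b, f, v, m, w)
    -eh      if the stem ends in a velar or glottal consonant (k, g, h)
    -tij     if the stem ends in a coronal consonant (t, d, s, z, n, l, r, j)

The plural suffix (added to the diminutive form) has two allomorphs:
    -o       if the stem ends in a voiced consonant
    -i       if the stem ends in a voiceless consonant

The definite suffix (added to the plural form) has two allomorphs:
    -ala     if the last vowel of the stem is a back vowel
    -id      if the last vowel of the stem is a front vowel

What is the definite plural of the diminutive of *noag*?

Since the final consonant of *noag* is /g/ (velar/glottal), it takes -eh, giving *noageh*.
The diminutive form *noageh*: final consonant = /h/, voiceless → -i → *noagehi*.
The last vowel of the plural form *noagehi* is /i/, which is a front vowel, so the definite suffix is -id, giving *noagehiid*.

noagehiid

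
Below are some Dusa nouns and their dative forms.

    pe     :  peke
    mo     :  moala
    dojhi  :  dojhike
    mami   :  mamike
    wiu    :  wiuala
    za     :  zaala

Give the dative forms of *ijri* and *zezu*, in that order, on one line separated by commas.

Looking at the last vowel of each stem: -ke when the last vowel of the stem is a front vowel (*pe*, *dojhi*, *mami*); -ala when the last vowel of the stem is a back vowel (*mo*, *wiu*, *za*).
*ijri* — last vowel /i/ (a front vowel) → -ke → *ijrike*.
*zezu* — last vowel /u/ (a back vowel) → -ala → *zezuala*.

ijrike, zezuala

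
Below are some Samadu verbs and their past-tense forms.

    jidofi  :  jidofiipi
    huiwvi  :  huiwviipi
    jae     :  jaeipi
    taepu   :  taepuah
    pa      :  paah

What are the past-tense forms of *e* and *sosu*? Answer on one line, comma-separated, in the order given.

eipi, sosuah

The alternation tracks the last vowel of the stem — -ipi when the last vowel of the stem is a front vowel (*jidofi*, *huiwvi*, *jae*); -ah when the last vowel of the stem is a back vowel (*taepu*, *pa*).
Since the last vowel of *e* is /e/ (a front vowel), it takes -ipi, giving *eipi*.
The last vowel of *sosu* is /u/, which is a back vowel, so the suffix is -ah, giving *sosuah*.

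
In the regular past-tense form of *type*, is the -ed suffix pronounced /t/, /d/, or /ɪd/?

The stem *type* ends in a voiceless consonant other than /t/.
The -ed suffix is realized as /ɪd/ after /t, d/; as /t/ after other voiceless consonants; and as /d/ after other voiced sounds.
So -ed on *type* is pronounced /t/.

/t/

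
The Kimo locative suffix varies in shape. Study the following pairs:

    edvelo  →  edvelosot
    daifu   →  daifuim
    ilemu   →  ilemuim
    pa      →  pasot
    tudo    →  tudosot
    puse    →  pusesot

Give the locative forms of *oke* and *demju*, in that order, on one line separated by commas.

The pattern is height harmony: -im when the last vowel of the stem is a high vowel (*daifu*, *ilemu*); -sot when the last vowel of the stem is a non-high vowel (*edvelo*, *pa*, *tudo*, *puse*).
*oke*: last vowel = /e/, a non-high vowel → -sot → *okesot*.
Since the last vowel of *demju* is /u/ (a high vowel), it takes -im, giving *demjuim*.

okesot, demjuim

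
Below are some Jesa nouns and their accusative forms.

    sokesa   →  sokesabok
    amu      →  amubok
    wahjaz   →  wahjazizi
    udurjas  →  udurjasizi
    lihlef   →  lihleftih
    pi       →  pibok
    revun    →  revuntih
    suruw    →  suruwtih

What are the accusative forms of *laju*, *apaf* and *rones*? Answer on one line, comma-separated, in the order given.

The alternation tracks the final sound of the stem — -izi when the stem ends in a sibilant (*wahjaz*, *udurjas*); -tih when the stem ends in a non-sibilant consonant (*lihlef*, *revun*, *suruw*); -bok when the stem ends in a vowel (*sokesa*, *amu*, *pi*).
*laju* — final sound /u/ (a vowel) → -bok → *lajubok*.
The final sound of *apaf* is /f/, which is a non-sibilant consonant, so the suffix is -tih, giving *apaftih*.
Since the final sound of *rones* is /s/ (a sibilant), it takes -izi, giving *ronesizi*.

lajubok, apaftih, ronesizi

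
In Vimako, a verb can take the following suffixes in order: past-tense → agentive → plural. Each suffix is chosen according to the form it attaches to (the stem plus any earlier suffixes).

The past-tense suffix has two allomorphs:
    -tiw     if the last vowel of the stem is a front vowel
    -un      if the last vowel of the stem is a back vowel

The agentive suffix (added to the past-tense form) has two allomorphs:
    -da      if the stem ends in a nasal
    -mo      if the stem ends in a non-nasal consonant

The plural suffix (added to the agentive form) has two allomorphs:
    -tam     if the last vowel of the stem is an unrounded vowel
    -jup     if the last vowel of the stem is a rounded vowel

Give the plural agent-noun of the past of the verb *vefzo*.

vefzoundatam

*vefzo* — last vowel /o/ (a back vowel) → -un → *vefzoun*.
Since the final consonant of the past-tense form *vefzoun* is /n/ (a nasal), it takes -da, giving *vefzounda*.
The last vowel of the agentive form *vefzounda* is /a/, which is an unrounded vowel, so the plural suffix is -tam, giving *vefzoundatam*.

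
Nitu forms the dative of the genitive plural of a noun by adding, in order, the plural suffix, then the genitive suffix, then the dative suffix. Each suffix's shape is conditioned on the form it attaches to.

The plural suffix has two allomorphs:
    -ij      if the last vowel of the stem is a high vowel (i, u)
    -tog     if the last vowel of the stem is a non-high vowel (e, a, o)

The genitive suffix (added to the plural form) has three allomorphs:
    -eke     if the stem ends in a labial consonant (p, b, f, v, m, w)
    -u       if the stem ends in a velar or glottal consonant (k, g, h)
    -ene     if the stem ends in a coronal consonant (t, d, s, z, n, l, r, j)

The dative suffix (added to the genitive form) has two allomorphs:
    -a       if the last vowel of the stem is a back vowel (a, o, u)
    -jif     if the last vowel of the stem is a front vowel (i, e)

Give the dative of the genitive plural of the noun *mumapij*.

mumapijijenejif

The last vowel of *mumapij* is /i/, which is a high vowel, so the plural suffix is -ij, giving *mumapijij*.
The plural form *mumapijij* — final consonant /j/ (coronal) → -ene → *mumapijijene*.
The genitive form *mumapijijene*: last vowel = /e/, a front vowel → -jif → *mumapijijenejif*.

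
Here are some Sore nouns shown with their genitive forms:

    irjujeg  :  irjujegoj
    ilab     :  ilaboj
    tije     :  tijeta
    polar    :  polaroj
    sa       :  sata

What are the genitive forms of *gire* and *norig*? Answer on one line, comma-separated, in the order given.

gireta, norigoj

The alternation tracks the final sound of the stem — -oj when the stem ends in a consonant (*irjujeg*, *ilab*, *polar*); -ta when the stem ends in a vowel (*tije*, *sa*).
Since the final sound of *gire* is /e/ (a vowel), it takes -ta, giving *gireta*.
*norig*: final sound = /g/, a consonant → -oj → *norigoj*.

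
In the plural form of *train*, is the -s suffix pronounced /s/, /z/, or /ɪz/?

The stem *train* ends in a voiced non-sibilant sound.
The plural suffix surfaces as /ɪz/ after sibilants, /s/ after other voiceless consonants, and /z/ after other voiced sounds.
So the plural -s on *train* is pronounced /z/.

/z/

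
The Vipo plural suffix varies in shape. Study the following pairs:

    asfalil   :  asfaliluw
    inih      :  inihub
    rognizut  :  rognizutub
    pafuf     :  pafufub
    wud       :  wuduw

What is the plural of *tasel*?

Looking at the final consonant of each stem: -ub when the stem ends in a voiceless consonant (*inih*, *rognizut*, *pafuf*); -uw when the stem ends in a voiced consonant (*asfalil*, *wud*).
The final consonant of *tasel* is /l/, which is voiced, so the suffix is -uw, giving *taseluw*.

taseluw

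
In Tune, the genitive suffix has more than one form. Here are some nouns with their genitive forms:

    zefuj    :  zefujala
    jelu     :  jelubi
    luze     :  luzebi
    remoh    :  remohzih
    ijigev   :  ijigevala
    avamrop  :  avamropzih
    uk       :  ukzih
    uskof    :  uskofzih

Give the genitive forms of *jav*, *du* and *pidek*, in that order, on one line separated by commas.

The alternation tracks the final sound of the stem — -zih when the stem ends in a voiceless consonant (*remoh*, *avamrop*, *uk*, *uskof*); -ala when the stem ends in a voiced consonant (*zefuj*, *ijigev*); -bi when the stem ends in a vowel (*jelu*, *luze*).
Since the final sound of *jav* is /v/ (a voiced consonant), it takes -ala, giving *javala*.
*du* — final sound /u/ (a vowel) → -bi → *dubi*.
*pidek*: final sound = /k/, a voiceless consonant → -zih → *pidekzih*.

javala, dubi, pidekzih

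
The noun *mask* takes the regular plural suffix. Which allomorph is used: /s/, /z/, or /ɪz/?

The stem *mask* ends in a voiceless non-sibilant consonant.
The plural suffix surfaces as /ɪz/ after sibilants, /s/ after other voiceless consonants, and /z/ after other voiced sounds.
So the plural -s on *mask* is pronounced /s/.

/s/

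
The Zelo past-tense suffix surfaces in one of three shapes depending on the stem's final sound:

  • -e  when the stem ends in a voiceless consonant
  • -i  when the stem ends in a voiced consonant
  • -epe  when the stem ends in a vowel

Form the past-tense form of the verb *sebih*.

sebihe

Since the final sound of *sebih* is /h/ (a voiceless consonant), it takes -e, giving *sebihe*.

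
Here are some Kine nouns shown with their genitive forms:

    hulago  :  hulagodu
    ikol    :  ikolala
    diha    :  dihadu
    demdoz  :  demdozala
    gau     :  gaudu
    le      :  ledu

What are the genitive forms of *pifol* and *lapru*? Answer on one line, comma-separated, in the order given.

The pattern is consonant vs. vowel: -ala when the stem ends in a consonant (*ikol*, *demdoz*); -du when the stem ends in a vowel (*hulago*, *diha*, *gau*, *le*).
*pifol* — final sound /l/ (a consonant) → -ala → *pifolala*.
Since the final sound of *lapru* is /u/ (a vowel), it takes -du, giving *laprudu*.

pifolala, laprudu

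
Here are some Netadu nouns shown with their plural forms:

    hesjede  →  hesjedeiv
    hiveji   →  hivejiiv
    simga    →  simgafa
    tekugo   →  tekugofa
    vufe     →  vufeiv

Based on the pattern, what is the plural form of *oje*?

ojeiv

Looking at the last vowel of each stem: -iv when the last vowel of the stem is a front vowel (*hesjede*, *hiveji*, *vufe*); -fa when the last vowel of the stem is a back vowel (*simga*, *tekugo*).
Since the last vowel of *oje* is /e/ (a front vowel), it takes -iv, giving *ojeiv*.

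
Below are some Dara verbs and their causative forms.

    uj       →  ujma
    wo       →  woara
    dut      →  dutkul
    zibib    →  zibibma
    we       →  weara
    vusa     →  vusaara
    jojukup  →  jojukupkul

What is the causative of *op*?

Looking at the final sound of each stem: -kul when the stem ends in a voiceless consonant (*dut*, *jojukup*); -ma when the stem ends in a voiced consonant (*uj*, *zibib*); -ara when the stem ends in a vowel (*wo*, *we*, *vusa*).
*op* — final sound /p/ (a voiceless consonant) → -kul → *opkul*.

opkul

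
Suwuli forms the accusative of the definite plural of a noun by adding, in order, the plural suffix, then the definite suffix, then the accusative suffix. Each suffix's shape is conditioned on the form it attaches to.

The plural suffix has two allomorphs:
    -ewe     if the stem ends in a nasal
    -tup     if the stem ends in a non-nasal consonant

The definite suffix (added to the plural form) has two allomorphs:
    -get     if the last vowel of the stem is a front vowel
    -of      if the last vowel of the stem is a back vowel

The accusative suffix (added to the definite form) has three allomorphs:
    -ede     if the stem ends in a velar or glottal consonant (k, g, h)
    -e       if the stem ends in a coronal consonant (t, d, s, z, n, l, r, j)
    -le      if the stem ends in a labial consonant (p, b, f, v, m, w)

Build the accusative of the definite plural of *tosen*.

The final consonant of *tosen* is /n/, which is a nasal, so the plural suffix is -ewe, giving *tosenewe*.
Since the last vowel of the plural form *tosenewe* is /e/ (a front vowel), it takes -get, giving *toseneweget*.
The final consonant of the definite form *toseneweget* is /t/, which is coronal, so the accusative suffix is -e, giving *tosenewegete*.

tosenewegete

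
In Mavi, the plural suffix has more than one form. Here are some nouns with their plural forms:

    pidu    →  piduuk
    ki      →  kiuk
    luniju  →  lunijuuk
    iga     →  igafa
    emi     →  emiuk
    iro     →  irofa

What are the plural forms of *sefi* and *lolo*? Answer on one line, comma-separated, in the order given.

sefiuk, lolofa

The pattern is height harmony: -uk when the last vowel of the stem is a high vowel (*pidu*, *ki*, *luniju*, *emi*); -fa when the last vowel of the stem is a non-high vowel (*iga*, *iro*).
*sefi* — last vowel /i/ (a high vowel) → -uk → *sefiuk*.
Since the last vowel of *lolo* is /o/ (a non-high vowel), it takes -fa, giving *lolofa*.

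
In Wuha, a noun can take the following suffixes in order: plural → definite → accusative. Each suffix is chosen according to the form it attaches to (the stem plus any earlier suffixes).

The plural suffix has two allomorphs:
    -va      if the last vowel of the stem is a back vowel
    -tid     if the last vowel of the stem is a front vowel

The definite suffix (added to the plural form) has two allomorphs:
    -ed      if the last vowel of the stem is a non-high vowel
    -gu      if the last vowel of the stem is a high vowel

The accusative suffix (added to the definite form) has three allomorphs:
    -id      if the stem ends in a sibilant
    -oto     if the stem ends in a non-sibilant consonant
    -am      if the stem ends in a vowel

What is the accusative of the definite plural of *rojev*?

The last vowel of *rojev* is /e/, which is a front vowel, so the plural suffix is -tid, giving *rojevtid*.
The plural form *rojevtid*: last vowel = /i/, a high vowel → -gu → *rojevtidgu*.
The final sound of the definite form *rojevtidgu* is /u/, which is a vowel, so the accusative suffix is -am, giving *rojevtidguam*.

rojevtidguam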